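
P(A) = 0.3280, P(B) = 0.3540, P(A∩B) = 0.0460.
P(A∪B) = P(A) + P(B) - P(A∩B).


P(A∪B) = 0.3280 + 0.3540 - 0.0460
= 0.6820 - 0.0460
= 0.6360

P(A∪B) = 0.6360


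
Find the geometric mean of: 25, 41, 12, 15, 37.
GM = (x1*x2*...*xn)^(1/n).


Product = 25 × 41 × 12 × 15 × 37 = 6826500
GM = 6826500^(1/5) = 23.2723

GM = 23.2723


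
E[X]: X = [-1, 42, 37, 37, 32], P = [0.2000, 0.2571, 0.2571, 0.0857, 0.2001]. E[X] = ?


E[X] = -1*0.2000 + 42*0.2571 + 37*0.2571 + 37*0.0857 + 32*0.2001
= -0.2000 + 10.7982 + 9.5127 + 3.1709 + 6.4032
= 29.6850

E[X] = 29.6850


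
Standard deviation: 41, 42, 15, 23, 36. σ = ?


Mean = 31.4000
Variance = 113.0400
SD = sqrt(113.0400) = 10.6320

SD = 10.6320


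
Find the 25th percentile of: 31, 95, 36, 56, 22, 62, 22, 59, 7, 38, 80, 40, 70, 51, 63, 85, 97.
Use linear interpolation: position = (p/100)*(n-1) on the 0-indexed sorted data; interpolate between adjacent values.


Sorted: 7, 22, 22, 31, 36, 38, 40, 51, 56, 59, 62, 63, 70, 80, 85, 95, 97
n = 17
Index = 25/100 * 16 = 4.0000
Lower = data[4] = 36, Upper = data[5] = 38
P25 = 36 + 0*(2) = 36.0000

P25 = 36.0000


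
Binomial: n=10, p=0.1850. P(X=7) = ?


C(10,7) = 120
p^7 = 7.416553e-06
(1-p)^3 = 0.541343
P = 120 * 7.416553e-06 * 0.541343 = 0.0005

P(X=7) = 0.0005


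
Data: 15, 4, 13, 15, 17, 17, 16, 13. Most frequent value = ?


Frequencies: 4:1, 13:2, 15:2, 16:1, 17:2
Max frequency = 2
Mode = 13, 15, 17

Mode = 13, 15, 17


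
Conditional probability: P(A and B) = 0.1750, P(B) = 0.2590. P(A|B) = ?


P(A|B) = 0.1750/0.2590 = 0.6757

P(A|B) = 0.6757


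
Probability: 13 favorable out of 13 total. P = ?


P = 13/13 = 1.0000

P = 1.0000


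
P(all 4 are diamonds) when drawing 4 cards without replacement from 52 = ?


P(all diamonds) = (13/52) × (12/51) × (11/50) × (10/49)
= 0.0026

P = 0.0026


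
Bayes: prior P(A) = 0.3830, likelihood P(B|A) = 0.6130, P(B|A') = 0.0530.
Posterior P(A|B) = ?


P(B) = P(B|A)*P(A) + P(B|A')*P(A')
= 0.6130*0.3830 + 0.0530*0.6170
= 0.234779 + 0.032701 = 0.267480
P(A|B) = 0.234779/0.267480 = 0.8777

P(A|B) = 0.8777


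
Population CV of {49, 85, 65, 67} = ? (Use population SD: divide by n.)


Mean = 66.5000
SD = 12.7574
CV = (12.7574/66.5000)*100 = 19.1840%

CV = 19.1840%


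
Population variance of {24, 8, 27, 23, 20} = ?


Mean = 20.4000
Squared deviations: 12.9600, 153.7600, 43.5600, 6.7600, 0.1600
Sum = 217.2000
Variance = 217.2000/5 = 43.4400

Variance = 43.4400


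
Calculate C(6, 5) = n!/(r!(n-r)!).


C(6,5) = 6!/(5! × 1!)
= 720/(120 × 1)
= 6

C(6,5) = 6


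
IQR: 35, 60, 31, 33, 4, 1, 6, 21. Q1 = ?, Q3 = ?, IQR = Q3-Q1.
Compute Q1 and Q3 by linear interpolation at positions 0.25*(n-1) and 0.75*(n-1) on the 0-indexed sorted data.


Sorted: 1, 4, 6, 21, 31, 33, 35, 60
Q1 (25th %ile) = 5.5000
Q3 (75th %ile) = 33.5000
IQR = 33.5000 - 5.5000 = 28.0000

IQR = 28.0000


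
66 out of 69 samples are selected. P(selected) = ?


P = 66/69 = 0.9565

P = 0.9565


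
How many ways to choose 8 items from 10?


C(10,8) = 10!/(8! × 2!)
= 3628800/(40320 × 2)
= 45

C(10,8) = 45


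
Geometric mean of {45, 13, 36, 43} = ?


Product = 45 × 13 × 36 × 43 = 905580
GM = 905580^(1/4) = 30.8483

GM = 30.8483


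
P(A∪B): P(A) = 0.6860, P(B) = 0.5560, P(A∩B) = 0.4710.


P(A∪B) = 0.6860 + 0.5560 - 0.4710
= 1.2420 - 0.4710
= 0.7710

P(A∪B) = 0.7710


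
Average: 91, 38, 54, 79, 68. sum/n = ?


Sum = 91 + 38 + 54 + 79 + 68 = 330
n = 5
Mean = 330/5 = 66.0000

Mean = 66.0000


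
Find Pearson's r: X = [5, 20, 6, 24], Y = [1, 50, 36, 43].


Mean X = 13.7500, Mean Y = 32.5000
SD X = 8.377798, SD Y = 18.848077
Cov = 116.375000
r = 116.375000/(8.377798*18.848077) = 0.7370

r = 0.7370


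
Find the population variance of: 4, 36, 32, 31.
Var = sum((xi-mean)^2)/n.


Mean = 25.7500
Squared deviations: 473.0625, 105.0625, 39.0625, 27.5625
Sum = 644.7500
Variance = 644.7500/4 = 161.1875

Variance = 161.1875


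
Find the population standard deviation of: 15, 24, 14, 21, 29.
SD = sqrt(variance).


Mean = 20.6000
Variance = 31.4400
SD = sqrt(31.4400) = 5.6071

SD = 5.6071


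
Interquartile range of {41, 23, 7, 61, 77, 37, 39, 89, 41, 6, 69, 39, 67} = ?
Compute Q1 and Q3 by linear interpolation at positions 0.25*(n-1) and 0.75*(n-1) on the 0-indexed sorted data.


Sorted: 6, 7, 23, 37, 39, 39, 41, 41, 61, 67, 69, 77, 89
Q1 (25th %ile) = 37.0000
Q3 (75th %ile) = 67.0000
IQR = 67.0000 - 37.0000 = 30.0000

IQR = 30.0000


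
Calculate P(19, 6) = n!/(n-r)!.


P(19,6) = 19!/13!
= 121645100408832000/6227020800
= 19535040

P(19,6) = 19535040


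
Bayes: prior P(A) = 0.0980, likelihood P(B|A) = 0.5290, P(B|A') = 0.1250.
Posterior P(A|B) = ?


P(B) = P(B|A)*P(A) + P(B|A')*P(A')
= 0.5290*0.0980 + 0.1250*0.9020
= 0.051842 + 0.112750 = 0.164592
P(A|B) = 0.051842/0.164592 = 0.3150

P(A|B) = 0.3150


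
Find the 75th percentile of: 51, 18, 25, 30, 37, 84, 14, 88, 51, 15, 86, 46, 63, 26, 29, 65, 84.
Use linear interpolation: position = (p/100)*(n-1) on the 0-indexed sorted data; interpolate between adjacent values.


Sorted: 14, 15, 18, 25, 26, 29, 30, 37, 46, 51, 51, 63, 65, 84, 84, 86, 88
n = 17
Index = 75/100 * 16 = 12.0000
Lower = data[12] = 65, Upper = data[13] = 84
P75 = 65 + 0*(19) = 65.0000

P75 = 65.0000


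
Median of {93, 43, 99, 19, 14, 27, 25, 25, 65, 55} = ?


Sorted: 14, 19, 25, 25, 27, 43, 55, 65, 93, 99
n = 10 (even)
Middle values: 27 and 43
Median = (27+43)/2 = 35.0000

Median = 35.0000


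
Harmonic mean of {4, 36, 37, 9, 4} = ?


Sum of reciprocals = 1/4 + 1/36 + 1/37 + 1/9 + 1/4 = 0.665916
HM = 5/0.665916 = 7.5085

HM = 7.5085


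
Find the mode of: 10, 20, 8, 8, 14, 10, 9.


Frequencies: 8:2, 9:1, 10:2, 14:1, 20:1
Max frequency = 2
Mode = 8, 10

Mode = 8, 10


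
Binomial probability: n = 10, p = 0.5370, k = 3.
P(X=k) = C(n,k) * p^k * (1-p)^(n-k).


C(10,3) = 120
p^3 = 0.154854
(1-p)^7 = 0.004561
P = 120 * 0.154854 * 0.004561 = 0.0848

P(X=3) = 0.0848


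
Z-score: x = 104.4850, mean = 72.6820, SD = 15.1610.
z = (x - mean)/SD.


z = (104.4850 - 72.6820)/15.1610
= 31.8030/15.1610
= 2.0977

z = 2.0977


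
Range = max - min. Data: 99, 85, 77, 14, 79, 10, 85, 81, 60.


Max = 99, Min = 10
Range = 99 - 10 = 89

Range = 89


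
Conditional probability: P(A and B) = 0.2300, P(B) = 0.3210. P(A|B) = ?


P(A|B) = 0.2300/0.3210 = 0.7165

P(A|B) = 0.7165


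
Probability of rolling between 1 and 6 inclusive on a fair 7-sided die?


Favorable outcomes (1 ≤ roll ≤ 6): 6
Total outcomes = 7
P = 6/7 = 0.8571

P = 0.8571


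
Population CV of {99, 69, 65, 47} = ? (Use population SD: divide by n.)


Mean = 70.0000
SD = 18.6815
CV = (18.6815/70.0000)*100 = 26.6879%

CV = 26.6879%


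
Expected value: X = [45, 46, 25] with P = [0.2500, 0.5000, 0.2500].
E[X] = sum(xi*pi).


E[X] = 45*0.2500 + 46*0.5000 + 25*0.2500
= 11.2500 + 23.0000 + 6.2500
= 40.5000

E[X] = 40.5000


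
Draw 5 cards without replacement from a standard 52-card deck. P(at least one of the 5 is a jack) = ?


P(at least one) = 1 - P(none)
P(none) = (48/52) × (47/51) × (46/50) × (45/49) × (44/48) = 0.658842
P(at least one) = 1 - 0.658842 = 0.3412

P = 0.3412


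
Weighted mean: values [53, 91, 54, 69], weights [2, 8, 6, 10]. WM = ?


Numerator = 53*2 + 91*8 + 54*6 + 69*10 = 1848
Denominator = 2 + 8 + 6 + 10 = 26
WM = 1848/26 = 71.0769

WM = 71.0769


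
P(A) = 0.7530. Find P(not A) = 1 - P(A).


P(not A) = 1 - 0.7530 = 0.2470

P(not A) = 0.2470


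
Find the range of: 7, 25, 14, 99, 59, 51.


Max = 99, Min = 7
Range = 99 - 7 = 92

Range = 92


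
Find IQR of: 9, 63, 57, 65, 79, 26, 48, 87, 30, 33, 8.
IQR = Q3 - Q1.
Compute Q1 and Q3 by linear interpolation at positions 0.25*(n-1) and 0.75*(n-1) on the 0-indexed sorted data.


Sorted: 8, 9, 26, 30, 33, 48, 57, 63, 65, 79, 87
Q1 (25th %ile) = 28.0000
Q3 (75th %ile) = 64.0000
IQR = 64.0000 - 28.0000 = 36.0000

IQR = 36.0000


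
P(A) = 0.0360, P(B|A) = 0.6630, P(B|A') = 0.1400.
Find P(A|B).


P(B) = P(B|A)*P(A) + P(B|A')*P(A')
= 0.6630*0.0360 + 0.1400*0.9640
= 0.023868 + 0.134960 = 0.158828
P(A|B) = 0.023868/0.158828 = 0.1503

P(A|B) = 0.1503


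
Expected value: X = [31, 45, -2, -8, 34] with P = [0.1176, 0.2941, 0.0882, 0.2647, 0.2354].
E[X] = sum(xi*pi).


E[X] = 31*0.1176 + 45*0.2941 - 2*0.0882 - 8*0.2647 + 34*0.2354
= 3.6456 + 13.2345 - 0.1764 - 2.1176 + 8.0036
= 22.5897

E[X] = 22.5897


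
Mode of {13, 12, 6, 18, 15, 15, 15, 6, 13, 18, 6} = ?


Frequencies: 6:3, 12:1, 13:2, 15:3, 18:2
Max frequency = 3
Mode = 6, 15

Mode = 6, 15


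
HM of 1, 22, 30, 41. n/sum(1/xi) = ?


Sum of reciprocals = 1/1 + 1/22 + 1/30 + 1/41 = 1.103178
HM = 4/1.103178 = 3.6259

HM = 3.6259


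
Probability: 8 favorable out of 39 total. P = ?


P = 8/39 = 0.2051

P = 0.2051


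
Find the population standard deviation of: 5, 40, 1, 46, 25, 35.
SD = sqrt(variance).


Mean = 25.3333
Variance = 290.2222
SD = sqrt(290.2222) = 17.0359

SD = 17.0359


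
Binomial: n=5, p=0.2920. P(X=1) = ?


C(5,1) = 5
p^1 = 0.292000
(1-p)^4 = 0.251266
P = 5 * 0.292000 * 0.251266 = 0.3668

P(X=1) = 0.3668


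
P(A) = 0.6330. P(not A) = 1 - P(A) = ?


P(not A) = 1 - 0.6330 = 0.3670

P(not A) = 0.3670


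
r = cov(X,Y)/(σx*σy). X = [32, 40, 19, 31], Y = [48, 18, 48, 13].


Mean X = 30.5000, Mean Y = 31.7500
SD X = 7.500000, SD Y = 16.345871
Cov = -75.625000
r = -75.625000/(7.500000*16.345871) = -0.6169

r = -0.6169


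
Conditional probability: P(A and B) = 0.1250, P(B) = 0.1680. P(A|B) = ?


P(A|B) = 0.1250/0.1680 = 0.7440

P(A|B) = 0.7440


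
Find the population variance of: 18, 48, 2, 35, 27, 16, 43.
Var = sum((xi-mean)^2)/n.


Mean = 27.0000
Squared deviations: 81.0000, 441.0000, 625.0000, 64.0000, 0, 121.0000, 256.0000
Sum = 1588.0000
Variance = 1588.0000/7 = 226.8571

Variance = 226.8571


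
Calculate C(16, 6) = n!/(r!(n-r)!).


C(16,6) = 16!/(6! × 10!)
= 20922789888000/(720 × 3628800)
= 8008

C(16,6) = 8008


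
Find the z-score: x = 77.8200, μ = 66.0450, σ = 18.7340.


z = (77.8200 - 66.0450)/18.7340
= 11.7750/18.7340
= 0.6285

z = 0.6285


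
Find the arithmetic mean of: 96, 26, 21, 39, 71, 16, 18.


Sum = 96 + 26 + 21 + 39 + 71 + 16 + 18 = 287
n = 7
Mean = 287/7 = 41.0000

Mean = 41.0000


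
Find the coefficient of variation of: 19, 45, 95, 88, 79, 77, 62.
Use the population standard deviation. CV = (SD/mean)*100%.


Mean = 66.4286
SD = 24.7263
CV = (24.7263/66.4286)*100 = 37.2223%

CV = 37.2223%


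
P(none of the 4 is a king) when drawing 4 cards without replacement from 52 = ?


P(no kings) = (48/52) × (47/51) × (46/50) × (45/49)
= 0.7187

P = 0.7187


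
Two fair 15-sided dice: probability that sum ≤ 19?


Total outcomes = 15×15 = 225
Favorable (sum ≤ 19): 159
P = 159/225 = 0.7067

P = 0.7067


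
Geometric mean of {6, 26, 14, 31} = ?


Product = 6 × 26 × 14 × 31 = 67704
GM = 67704^(1/4) = 16.1307

GM = 16.1307


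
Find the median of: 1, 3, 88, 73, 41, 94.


Sorted: 1, 3, 41, 73, 88, 94
n = 6 (even)
Middle values: 41 and 73
Median = (41+73)/2 = 57.0000

Median = 57.0000


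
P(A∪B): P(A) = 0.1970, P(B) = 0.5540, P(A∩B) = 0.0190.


P(A∪B) = 0.1970 + 0.5540 - 0.0190
= 0.7510 - 0.0190
= 0.7320

P(A∪B) = 0.7320


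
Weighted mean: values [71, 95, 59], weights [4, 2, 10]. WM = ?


Numerator = 71*4 + 95*2 + 59*10 = 1064
Denominator = 4 + 2 + 10 = 16
WM = 1064/16 = 66.5000

WM = 66.5000


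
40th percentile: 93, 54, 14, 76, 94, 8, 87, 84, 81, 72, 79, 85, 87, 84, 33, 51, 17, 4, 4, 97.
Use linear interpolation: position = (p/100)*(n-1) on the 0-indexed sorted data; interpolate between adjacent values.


Sorted: 4, 4, 8, 14, 17, 33, 51, 54, 72, 76, 79, 81, 84, 84, 85, 87, 87, 93, 94, 97
n = 20
Index = 40/100 * 19 = 7.6000
Lower = data[7] = 54, Upper = data[8] = 72
P40 = 54 + 0.6000*(18) = 64.8000

P40 = 64.8000


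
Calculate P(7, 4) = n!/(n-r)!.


P(7,4) = 7!/3!
= 5040/6
= 840

P(7,4) = 840


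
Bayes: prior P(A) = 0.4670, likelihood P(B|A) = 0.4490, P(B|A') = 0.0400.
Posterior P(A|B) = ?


P(B) = P(B|A)*P(A) + P(B|A')*P(A')
= 0.4490*0.4670 + 0.0400*0.5330
= 0.209683 + 0.021320 = 0.231003
P(A|B) = 0.209683/0.231003 = 0.9077

P(A|B) = 0.9077


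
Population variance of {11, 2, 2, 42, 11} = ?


Mean = 13.6000
Squared deviations: 6.7600, 134.5600, 134.5600, 806.5600, 6.7600
Sum = 1089.2000
Variance = 1089.2000/5 = 217.8400

Variance = 217.8400


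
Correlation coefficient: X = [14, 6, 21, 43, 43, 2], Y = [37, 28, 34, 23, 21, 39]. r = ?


Mean X = 21.5000, Mean Y = 30.3333
SD X = 16.337584, SD Y = 6.823163
Cov = -90.500000
r = -90.500000/(16.337584*6.823163) = -0.8118

r = -0.8118


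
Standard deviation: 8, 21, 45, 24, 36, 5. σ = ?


Mean = 23.1667
Variance = 201.1389
SD = sqrt(201.1389) = 14.1823

SD = 14.1823


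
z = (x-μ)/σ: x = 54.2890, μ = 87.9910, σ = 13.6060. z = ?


z = (54.2890 - 87.9910)/13.6060
= -33.7020/13.6060
= -2.4770

z = -2.4770


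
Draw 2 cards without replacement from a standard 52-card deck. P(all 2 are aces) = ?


P(all aces) = (4/52) × (3/51)
= 0.0045

P = 0.0045


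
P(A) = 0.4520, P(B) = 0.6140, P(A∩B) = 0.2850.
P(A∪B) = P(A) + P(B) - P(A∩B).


P(A∪B) = 0.4520 + 0.6140 - 0.2850
= 1.0660 - 0.2850
= 0.7810

P(A∪B) = 0.7810


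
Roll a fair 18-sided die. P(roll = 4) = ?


Favorable outcomes (roll = 4): 1
Total outcomes = 18
P = 1/18 = 0.0556

P = 0.0556


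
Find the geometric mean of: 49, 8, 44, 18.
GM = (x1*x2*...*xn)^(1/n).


Product = 49 × 8 × 44 × 18 = 310464
GM = 310464^(1/4) = 23.6049

GM = 23.6049


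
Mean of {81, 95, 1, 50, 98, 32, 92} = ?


Sum = 81 + 95 + 1 + 50 + 98 + 32 + 92 = 449
n = 7
Mean = 449/7 = 64.1429

Mean = 64.1429


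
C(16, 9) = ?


C(16,9) = 16!/(9! × 7!)
= 20922789888000/(362880 × 5040)
= 11440

C(16,9) = 11440


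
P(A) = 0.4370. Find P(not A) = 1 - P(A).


P(not A) = 1 - 0.4370 = 0.5630

P(not A) = 0.5630


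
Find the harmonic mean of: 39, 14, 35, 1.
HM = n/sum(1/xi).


Sum of reciprocals = 1/39 + 1/14 + 1/35 + 1/1 = 1.125641
HM = 4/1.125641 = 3.5535

HM = 3.5535


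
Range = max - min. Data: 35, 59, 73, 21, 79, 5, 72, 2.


Max = 79, Min = 2
Range = 79 - 2 = 77

Range = 77


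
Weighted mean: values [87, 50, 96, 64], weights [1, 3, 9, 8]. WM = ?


Numerator = 87*1 + 50*3 + 96*9 + 64*8 = 1613
Denominator = 1 + 3 + 9 + 8 = 21
WM = 1613/21 = 76.8095

WM = 76.8095


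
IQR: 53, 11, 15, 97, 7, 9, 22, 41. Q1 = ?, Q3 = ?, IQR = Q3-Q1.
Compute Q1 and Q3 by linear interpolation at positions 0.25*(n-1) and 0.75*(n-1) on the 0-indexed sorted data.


Sorted: 7, 9, 11, 15, 22, 41, 53, 97
Q1 (25th %ile) = 10.5000
Q3 (75th %ile) = 44.0000
IQR = 44.0000 - 10.5000 = 33.5000

IQR = 33.5000


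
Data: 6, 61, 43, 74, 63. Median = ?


Sorted: 6, 43, 61, 63, 74
n = 5 (odd)
Middle value = 61

Median = 61


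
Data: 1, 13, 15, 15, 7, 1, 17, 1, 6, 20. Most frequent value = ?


Frequencies: 1:3, 6:1, 7:1, 13:1, 15:2, 17:1, 20:1
Max frequency = 3
Mode = 1

Mode = 1


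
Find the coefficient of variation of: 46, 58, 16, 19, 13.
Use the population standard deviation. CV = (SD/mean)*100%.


Mean = 30.4000
SD = 18.1395
CV = (18.1395/30.4000)*100 = 59.6693%

CV = 59.6693%


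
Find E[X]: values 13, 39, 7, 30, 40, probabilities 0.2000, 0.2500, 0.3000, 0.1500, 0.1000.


E[X] = 13*0.2000 + 39*0.2500 + 7*0.3000 + 30*0.1500 + 40*0.1000
= 2.6000 + 9.7500 + 2.1000 + 4.5000 + 4.0000
= 22.9500

E[X] = 22.9500


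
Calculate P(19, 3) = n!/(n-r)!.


P(19,3) = 19!/16!
= 121645100408832000/20922789888000
= 5814

P(19,3) = 5814


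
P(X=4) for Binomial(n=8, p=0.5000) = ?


C(8,4) = 70
p^4 = 0.062500
(1-p)^4 = 0.062500
P = 70 * 0.062500 * 0.062500 = 0.2734

P(X=4) = 0.2734


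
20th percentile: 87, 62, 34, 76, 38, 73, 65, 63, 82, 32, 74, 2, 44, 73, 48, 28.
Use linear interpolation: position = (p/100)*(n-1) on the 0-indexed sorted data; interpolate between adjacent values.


Sorted: 2, 28, 32, 34, 38, 44, 48, 62, 63, 65, 73, 73, 74, 76, 82, 87
n = 16
Index = 20/100 * 15 = 3.0000
Lower = data[3] = 34, Upper = data[4] = 38
P20 = 34 + 0*(4) = 34.0000

P20 = 34.0000


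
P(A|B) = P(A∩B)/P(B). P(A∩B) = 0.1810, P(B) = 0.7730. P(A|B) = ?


P(A|B) = 0.1810/0.7730 = 0.2342

P(A|B) = 0.2342


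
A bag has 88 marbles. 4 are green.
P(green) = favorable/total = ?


P = 4/88 = 0.0455

P = 0.0455


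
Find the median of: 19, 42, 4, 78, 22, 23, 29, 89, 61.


Sorted: 4, 19, 22, 23, 29, 42, 61, 78, 89
n = 9 (odd)
Middle value = 29

Median = 29


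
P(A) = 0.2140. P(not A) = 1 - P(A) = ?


P(not A) = 1 - 0.2140 = 0.7860

P(not A) = 0.7860


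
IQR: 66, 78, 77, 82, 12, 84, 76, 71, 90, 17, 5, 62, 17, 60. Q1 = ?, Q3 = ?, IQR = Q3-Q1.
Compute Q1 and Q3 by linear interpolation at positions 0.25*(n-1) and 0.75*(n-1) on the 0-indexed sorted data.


Sorted: 5, 12, 17, 17, 60, 62, 66, 71, 76, 77, 78, 82, 84, 90
Q1 (25th %ile) = 27.7500
Q3 (75th %ile) = 77.7500
IQR = 77.7500 - 27.7500 = 50.0000

IQR = 50.0000


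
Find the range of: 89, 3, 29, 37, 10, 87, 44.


Max = 89, Min = 3
Range = 89 - 3 = 86

Range = 86


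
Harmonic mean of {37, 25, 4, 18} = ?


Sum of reciprocals = 1/37 + 1/25 + 1/4 + 1/18 = 0.372583
HM = 4/0.372583 = 10.7359

HM = 10.7359


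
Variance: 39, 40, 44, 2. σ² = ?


Mean = 31.2500
Squared deviations: 60.0625, 76.5625, 162.5625, 855.5625
Sum = 1154.7500
Variance = 1154.7500/4 = 288.6875

Variance = 288.6875


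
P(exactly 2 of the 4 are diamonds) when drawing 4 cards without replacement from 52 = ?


Hypergeometric: P(X=2) = C(13,2)·C(39,2) / C(52,4)
= 78 × 741 / 270725
= 57798/270725 = 0.2135

P = 0.2135


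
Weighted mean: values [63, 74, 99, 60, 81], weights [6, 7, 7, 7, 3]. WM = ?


Numerator = 63*6 + 74*7 + 99*7 + 60*7 + 81*3 = 2252
Denominator = 6 + 7 + 7 + 7 + 3 = 30
WM = 2252/30 = 75.0667

WM = 75.0667


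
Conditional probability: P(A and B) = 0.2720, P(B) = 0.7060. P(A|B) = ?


P(A|B) = 0.2720/0.7060 = 0.3853

P(A|B) = 0.3853


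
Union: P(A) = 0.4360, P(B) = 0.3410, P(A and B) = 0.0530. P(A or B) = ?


P(A∪B) = 0.4360 + 0.3410 - 0.0530
= 0.7770 - 0.0530
= 0.7240

P(A∪B) = 0.7240


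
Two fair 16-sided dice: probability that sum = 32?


Total outcomes = 16×16 = 256
Favorable (sum = 32): 1
P = 1/256 = 0.0039

P = 0.0039


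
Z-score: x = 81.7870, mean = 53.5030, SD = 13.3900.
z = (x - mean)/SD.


z = (81.7870 - 53.5030)/13.3900
= 28.2840/13.3900
= 2.1123

z = 2.1123


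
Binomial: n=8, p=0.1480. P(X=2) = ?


C(8,2) = 28
p^2 = 0.021904
(1-p)^6 = 0.382505
P = 28 * 0.021904 * 0.382505 = 0.2346

P(X=2) = 0.2346


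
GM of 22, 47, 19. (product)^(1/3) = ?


Product = 22 × 47 × 19 = 19646
GM = 19646^(1/3) = 26.9831

GM = 26.9831


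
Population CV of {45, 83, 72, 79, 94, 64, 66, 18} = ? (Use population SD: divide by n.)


Mean = 65.1250
SD = 22.4190
CV = (22.4190/65.1250)*100 = 34.4245%

CV = 34.4245%


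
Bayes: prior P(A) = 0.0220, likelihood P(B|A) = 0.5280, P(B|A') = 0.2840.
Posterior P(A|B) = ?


P(B) = P(B|A)*P(A) + P(B|A')*P(A')
= 0.5280*0.0220 + 0.2840*0.9780
= 0.011616 + 0.277752 = 0.289368
P(A|B) = 0.011616/0.289368 = 0.0401

P(A|B) = 0.0401


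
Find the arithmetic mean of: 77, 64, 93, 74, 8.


Sum = 77 + 64 + 93 + 74 + 8 = 316
n = 5
Mean = 316/5 = 63.2000

Mean = 63.2000


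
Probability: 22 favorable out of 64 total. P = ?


P = 22/64 = 0.3438

P = 0.3438


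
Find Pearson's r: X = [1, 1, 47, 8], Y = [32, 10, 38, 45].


Mean X = 14.2500, Mean Y = 31.2500
SD X = 19.122957, SD Y = 13.102958
Cov = 101.687500
r = 101.687500/(19.122957*13.102958) = 0.4058

r = 0.4058


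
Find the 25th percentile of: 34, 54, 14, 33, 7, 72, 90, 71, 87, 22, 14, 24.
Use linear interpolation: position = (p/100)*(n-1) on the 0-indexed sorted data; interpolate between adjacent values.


Sorted: 7, 14, 14, 22, 24, 33, 34, 54, 71, 72, 87, 90
n = 12
Index = 25/100 * 11 = 2.7500
Lower = data[2] = 14, Upper = data[3] = 22
P25 = 14 + 0.7500*(8) = 20.0000

P25 = 20.0000


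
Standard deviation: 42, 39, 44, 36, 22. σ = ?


Mean = 36.6000
Variance = 60.6400
SD = sqrt(60.6400) = 7.7872

SD = 7.7872


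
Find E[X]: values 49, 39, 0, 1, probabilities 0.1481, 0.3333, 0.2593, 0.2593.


E[X] = 49*0.1481 + 39*0.3333 + 0*0.2593 + 1*0.2593
= 7.2569 + 12.9987 + 0 + 0.2593
= 20.5149

E[X] = 20.5149


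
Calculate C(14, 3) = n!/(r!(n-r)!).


C(14,3) = 14!/(3! × 11!)
= 87178291200/(6 × 39916800)
= 364

C(14,3) = 364


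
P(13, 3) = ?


P(13,3) = 13!/10!
= 6227020800/3628800
= 1716

P(13,3) = 1716


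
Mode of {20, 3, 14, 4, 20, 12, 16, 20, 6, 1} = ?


Frequencies: 1:1, 3:1, 4:1, 6:1, 12:1, 14:1, 16:1, 20:3
Max frequency = 3
Mode = 20

Mode = 20


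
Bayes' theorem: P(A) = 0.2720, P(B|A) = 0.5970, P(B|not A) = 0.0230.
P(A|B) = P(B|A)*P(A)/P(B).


P(B) = P(B|A)*P(A) + P(B|A')*P(A')
= 0.5970*0.2720 + 0.0230*0.7280
= 0.162384 + 0.016744 = 0.179128
P(A|B) = 0.162384/0.179128 = 0.9065

P(A|B) = 0.9065


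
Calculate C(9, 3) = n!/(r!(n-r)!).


C(9,3) = 9!/(3! × 6!)
= 362880/(6 × 720)
= 84

C(9,3) = 84


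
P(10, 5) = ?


P(10,5) = 10!/5!
= 3628800/120
= 30240

P(10,5) = 30240


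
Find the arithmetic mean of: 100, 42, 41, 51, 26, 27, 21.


Sum = 100 + 42 + 41 + 51 + 26 + 27 + 21 = 308
n = 7
Mean = 308/7 = 44.0000

Mean = 44.0000


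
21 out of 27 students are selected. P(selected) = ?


P = 21/27 = 0.7778

P = 0.7778


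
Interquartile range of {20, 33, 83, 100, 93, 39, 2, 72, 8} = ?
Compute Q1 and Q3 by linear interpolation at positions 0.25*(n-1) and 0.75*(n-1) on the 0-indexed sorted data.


Sorted: 2, 8, 20, 33, 39, 72, 83, 93, 100
Q1 (25th %ile) = 20.0000
Q3 (75th %ile) = 83.0000
IQR = 83.0000 - 20.0000 = 63.0000

IQR = 63.0000


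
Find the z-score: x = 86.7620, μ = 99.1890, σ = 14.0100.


z = (86.7620 - 99.1890)/14.0100
= -12.4270/14.0100
= -0.8870

z = -0.8870


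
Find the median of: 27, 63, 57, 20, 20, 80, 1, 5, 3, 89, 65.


Sorted: 1, 3, 5, 20, 20, 27, 57, 63, 65, 80, 89
n = 11 (odd)
Middle value = 27

Median = 27


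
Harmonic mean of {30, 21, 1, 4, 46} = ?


Sum of reciprocals = 1/30 + 1/21 + 1/1 + 1/4 + 1/46 = 1.352692
HM = 5/1.352692 = 3.6963

HM = 3.6963


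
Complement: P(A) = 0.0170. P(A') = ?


P(not A) = 1 - 0.0170 = 0.9830

P(not A) = 0.9830


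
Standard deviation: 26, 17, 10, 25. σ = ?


Mean = 19.5000
Variance = 42.2500
SD = sqrt(42.2500) = 6.5000

SD = 6.5000


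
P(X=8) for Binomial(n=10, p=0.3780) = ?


C(10,8) = 45
p^8 = 0.000417
(1-p)^2 = 0.386884
P = 45 * 0.000417 * 0.386884 = 0.0073

P(X=8) = 0.0073


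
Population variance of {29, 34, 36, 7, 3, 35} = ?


Mean = 24.0000
Squared deviations: 25.0000, 100.0000, 144.0000, 289.0000, 441.0000, 121.0000
Sum = 1120.0000
Variance = 1120.0000/6 = 186.6667

Variance = 186.6667


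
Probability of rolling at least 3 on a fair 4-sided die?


Favorable outcomes (roll ≥ 3): 2
Total outcomes = 4
P = 2/4 = 0.5000

P = 0.5000


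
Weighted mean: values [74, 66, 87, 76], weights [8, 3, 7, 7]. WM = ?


Numerator = 74*8 + 66*3 + 87*7 + 76*7 = 1931
Denominator = 8 + 3 + 7 + 7 = 25
WM = 1931/25 = 77.2400

WM = 77.2400


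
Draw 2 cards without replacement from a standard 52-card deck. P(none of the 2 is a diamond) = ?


P(no diamonds) = (39/52) × (38/51)
= 0.5588

P = 0.5588


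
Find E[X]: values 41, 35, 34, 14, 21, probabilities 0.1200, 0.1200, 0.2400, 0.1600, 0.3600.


E[X] = 41*0.1200 + 35*0.1200 + 34*0.2400 + 14*0.1600 + 21*0.3600
= 4.9200 + 4.2000 + 8.1600 + 2.2400 + 7.5600
= 27.0800

E[X] = 27.0800


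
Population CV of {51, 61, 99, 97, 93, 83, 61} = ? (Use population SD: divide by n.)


Mean = 77.8571
SD = 18.3570
CV = (18.3570/77.8571)*100 = 23.5778%

CV = 23.5778%


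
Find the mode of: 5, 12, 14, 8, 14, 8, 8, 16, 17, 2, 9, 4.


Frequencies: 2:1, 4:1, 5:1, 8:3, 9:1, 12:1, 14:2, 16:1, 17:1
Max frequency = 3
Mode = 8

Mode = 8


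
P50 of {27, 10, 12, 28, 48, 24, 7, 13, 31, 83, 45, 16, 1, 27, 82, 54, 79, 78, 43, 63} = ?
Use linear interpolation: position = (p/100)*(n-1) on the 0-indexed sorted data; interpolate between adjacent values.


Sorted: 1, 7, 10, 12, 13, 16, 24, 27, 27, 28, 31, 43, 45, 48, 54, 63, 78, 79, 82, 83
n = 20
Index = 50/100 * 19 = 9.5000
Lower = data[9] = 28, Upper = data[10] = 31
P50 = 28 + 0.5000*(3) = 29.5000

P50 = 29.5000


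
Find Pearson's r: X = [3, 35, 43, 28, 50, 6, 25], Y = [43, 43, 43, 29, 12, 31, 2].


Mean X = 27.1429, Mean Y = 29.0000
SD X = 16.348251, SD Y = 15.165751
Cov = -54.142857
r = -54.142857/(16.348251*15.165751) = -0.2184

r = -0.2184


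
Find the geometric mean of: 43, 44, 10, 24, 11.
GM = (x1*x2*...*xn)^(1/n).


Product = 43 × 44 × 10 × 24 × 11 = 4994880
GM = 4994880^(1/5) = 21.8628

GM = 21.8628


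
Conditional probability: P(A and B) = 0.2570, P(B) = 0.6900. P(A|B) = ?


P(A|B) = 0.2570/0.6900 = 0.3725

P(A|B) = 0.3725


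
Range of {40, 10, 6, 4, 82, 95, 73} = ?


Max = 95, Min = 4
Range = 95 - 4 = 91

Range = 91


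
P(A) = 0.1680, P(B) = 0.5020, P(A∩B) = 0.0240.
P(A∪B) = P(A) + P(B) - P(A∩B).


P(A∪B) = 0.1680 + 0.5020 - 0.0240
= 0.6700 - 0.0240
= 0.6460

P(A∪B) = 0.6460


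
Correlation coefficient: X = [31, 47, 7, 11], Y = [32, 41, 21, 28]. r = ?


Mean X = 24.0000, Mean Y = 30.5000
SD X = 16.093477, SD Y = 7.228416
Cov = 111.500000
r = 111.500000/(16.093477*7.228416) = 0.9585

r = 0.9585


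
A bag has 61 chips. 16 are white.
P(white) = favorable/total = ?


P = 16/61 = 0.2623

P = 0.2623


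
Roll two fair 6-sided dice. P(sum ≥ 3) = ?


Total outcomes = 6×6 = 36
Favorable (sum ≥ 3): 35
P = 35/36 = 0.9722

P = 0.9722


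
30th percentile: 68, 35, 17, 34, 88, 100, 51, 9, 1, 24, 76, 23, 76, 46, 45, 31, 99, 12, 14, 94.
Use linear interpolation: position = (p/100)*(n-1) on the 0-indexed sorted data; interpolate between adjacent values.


Sorted: 1, 9, 12, 14, 17, 23, 24, 31, 34, 35, 45, 46, 51, 68, 76, 76, 88, 94, 99, 100
n = 20
Index = 30/100 * 19 = 5.7000
Lower = data[5] = 23, Upper = data[6] = 24
P30 = 23 + 0.7000*(1) = 23.7000

P30 = 23.7000


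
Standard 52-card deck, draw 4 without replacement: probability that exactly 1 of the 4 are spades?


Hypergeometric: P(X=1) = C(13,1)·C(39,3) / C(52,4)
= 13 × 9139 / 270725
= 118807/270725 = 0.4388

P = 0.4388


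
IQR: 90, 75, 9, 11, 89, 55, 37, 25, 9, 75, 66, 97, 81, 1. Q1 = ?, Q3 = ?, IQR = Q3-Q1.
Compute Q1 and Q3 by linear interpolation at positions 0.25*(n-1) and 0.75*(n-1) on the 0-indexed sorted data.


Sorted: 1, 9, 9, 11, 25, 37, 55, 66, 75, 75, 81, 89, 90, 97
Q1 (25th %ile) = 14.5000
Q3 (75th %ile) = 79.5000
IQR = 79.5000 - 14.5000 = 65.0000

IQR = 65.0000


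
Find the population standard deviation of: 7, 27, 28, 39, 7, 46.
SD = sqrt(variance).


Mean = 25.6667
Variance = 215.8889
SD = sqrt(215.8889) = 14.6932

SD = 14.6932


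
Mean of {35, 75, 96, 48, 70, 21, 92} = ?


Sum = 35 + 75 + 96 + 48 + 70 + 21 + 92 = 437
n = 7
Mean = 437/7 = 62.4286

Mean = 62.4286


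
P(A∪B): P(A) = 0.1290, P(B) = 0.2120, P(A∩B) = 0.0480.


P(A∪B) = 0.1290 + 0.2120 - 0.0480
= 0.3410 - 0.0480
= 0.2930

P(A∪B) = 0.2930


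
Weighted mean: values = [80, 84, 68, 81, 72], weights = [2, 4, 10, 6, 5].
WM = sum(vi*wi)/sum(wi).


Numerator = 80*2 + 84*4 + 68*10 + 81*6 + 72*5 = 2022
Denominator = 2 + 4 + 10 + 6 + 5 = 27
WM = 2022/27 = 74.8889

WM = 74.8889


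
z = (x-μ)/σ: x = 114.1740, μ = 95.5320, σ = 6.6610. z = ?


z = (114.1740 - 95.5320)/6.6610
= 18.6420/6.6610
= 2.7987

z = 2.7987


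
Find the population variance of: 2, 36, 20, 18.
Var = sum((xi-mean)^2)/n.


Mean = 19.0000
Squared deviations: 289.0000, 289.0000, 1.0000, 1.0000
Sum = 580.0000
Variance = 580.0000/4 = 145.0000

Variance = 145.0000


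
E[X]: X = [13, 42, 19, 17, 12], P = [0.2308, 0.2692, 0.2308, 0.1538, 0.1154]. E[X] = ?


E[X] = 13*0.2308 + 42*0.2692 + 19*0.2308 + 17*0.1538 + 12*0.1154
= 3.0004 + 11.3064 + 4.3852 + 2.6146 + 1.3848
= 22.6914

E[X] = 22.6914


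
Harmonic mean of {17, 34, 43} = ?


Sum of reciprocals = 1/17 + 1/34 + 1/43 = 0.111491
HM = 3/0.111491 = 26.9080

HM = 26.9080


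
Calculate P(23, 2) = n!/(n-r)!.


P(23,2) = 23!/21!
= 25852016738884976640000/51090942171709440000
= 506

P(23,2) = 506


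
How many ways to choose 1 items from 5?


C(5,1) = 5!/(1! × 4!)
= 120/(1 × 24)
= 5

C(5,1) = 5


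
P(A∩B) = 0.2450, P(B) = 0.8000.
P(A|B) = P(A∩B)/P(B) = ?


P(A|B) = 0.2450/0.8000 = 0.3062

P(A|B) = 0.3062


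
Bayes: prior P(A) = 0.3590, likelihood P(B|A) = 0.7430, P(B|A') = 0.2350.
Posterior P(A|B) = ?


P(B) = P(B|A)*P(A) + P(B|A')*P(A')
= 0.7430*0.3590 + 0.2350*0.6410
= 0.266737 + 0.150635 = 0.417372
P(A|B) = 0.266737/0.417372 = 0.6391

P(A|B) = 0.6391


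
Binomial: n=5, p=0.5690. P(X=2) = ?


C(5,2) = 10
p^2 = 0.323761
(1-p)^3 = 0.080063
P = 10 * 0.323761 * 0.080063 = 0.2592

P(X=2) = 0.2592


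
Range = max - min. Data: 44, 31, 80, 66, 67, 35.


Max = 80, Min = 31
Range = 80 - 31 = 49

Range = 49


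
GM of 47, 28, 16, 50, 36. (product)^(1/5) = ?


Product = 47 × 28 × 16 × 50 × 36 = 37900800
GM = 37900800^(1/5) = 32.7891

GM = 32.7891


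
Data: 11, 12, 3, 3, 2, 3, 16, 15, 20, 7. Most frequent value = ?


Frequencies: 2:1, 3:3, 7:1, 11:1, 12:1, 15:1, 16:1, 20:1
Max frequency = 3
Mode = 3

Mode = 3


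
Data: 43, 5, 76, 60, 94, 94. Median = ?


Sorted: 5, 43, 60, 76, 94, 94
n = 6 (even)
Middle values: 60 and 76
Median = (60+76)/2 = 68.0000

Median = 68.0000


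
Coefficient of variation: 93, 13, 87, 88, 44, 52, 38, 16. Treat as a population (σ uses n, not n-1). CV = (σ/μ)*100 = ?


Mean = 53.8750
SD = 30.1058
CV = (30.1058/53.8750)*100 = 55.8808%

CV = 55.8808%


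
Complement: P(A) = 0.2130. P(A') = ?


P(not A) = 1 - 0.2130 = 0.7870

P(not A) = 0.7870


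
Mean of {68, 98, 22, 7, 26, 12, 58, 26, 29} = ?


Sum = 68 + 98 + 22 + 7 + 26 + 12 + 58 + 26 + 29 = 346
n = 9
Mean = 346/9 = 38.4444

Mean = 38.4444


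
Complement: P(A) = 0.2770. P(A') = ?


P(not A) = 1 - 0.2770 = 0.7230

P(not A) = 0.7230


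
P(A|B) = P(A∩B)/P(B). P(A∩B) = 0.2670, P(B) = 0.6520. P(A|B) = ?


P(A|B) = 0.2670/0.6520 = 0.4095

P(A|B) = 0.4095


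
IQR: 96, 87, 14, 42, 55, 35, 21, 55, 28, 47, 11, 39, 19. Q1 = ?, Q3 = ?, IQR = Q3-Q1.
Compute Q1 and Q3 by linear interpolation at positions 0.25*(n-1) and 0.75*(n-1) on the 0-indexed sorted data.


Sorted: 11, 14, 19, 21, 28, 35, 39, 42, 47, 55, 55, 87, 96
Q1 (25th %ile) = 21.0000
Q3 (75th %ile) = 55.0000
IQR = 55.0000 - 21.0000 = 34.0000

IQR = 34.0000


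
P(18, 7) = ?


P(18,7) = 18!/11!
= 6402373705728000/39916800
= 160392960

P(18,7) = 160392960


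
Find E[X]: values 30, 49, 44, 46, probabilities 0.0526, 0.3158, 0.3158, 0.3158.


E[X] = 30*0.0526 + 49*0.3158 + 44*0.3158 + 46*0.3158
= 1.5780 + 15.4742 + 13.8952 + 14.5268
= 45.4742

E[X] = 45.4742


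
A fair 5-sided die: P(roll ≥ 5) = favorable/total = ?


Favorable outcomes (roll ≥ 5): 1
Total outcomes = 5
P = 1/5 = 0.2000

P = 0.2000


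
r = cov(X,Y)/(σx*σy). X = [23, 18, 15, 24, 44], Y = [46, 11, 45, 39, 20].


Mean X = 24.8000, Mean Y = 32.2000
SD X = 10.146921, SD Y = 14.133648
Cov = -49.160000
r = -49.160000/(10.146921*14.133648) = -0.3428

r = -0.3428


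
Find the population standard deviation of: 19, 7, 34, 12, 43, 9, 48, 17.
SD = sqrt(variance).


Mean = 23.6250
Variance = 220.9844
SD = sqrt(220.9844) = 14.8655

SD = 14.8655


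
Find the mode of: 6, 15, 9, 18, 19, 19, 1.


Frequencies: 1:1, 6:1, 9:1, 15:1, 18:1, 19:2
Max frequency = 2
Mode = 19

Mode = 19


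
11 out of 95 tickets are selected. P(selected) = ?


P = 11/95 = 0.1158

P = 0.1158


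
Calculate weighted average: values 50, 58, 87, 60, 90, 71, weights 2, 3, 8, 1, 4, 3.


Numerator = 50*2 + 58*3 + 87*8 + 60*1 + 90*4 + 71*3 = 1603
Denominator = 2 + 3 + 8 + 1 + 4 + 3 = 21
WM = 1603/21 = 76.3333

WM = 76.3333


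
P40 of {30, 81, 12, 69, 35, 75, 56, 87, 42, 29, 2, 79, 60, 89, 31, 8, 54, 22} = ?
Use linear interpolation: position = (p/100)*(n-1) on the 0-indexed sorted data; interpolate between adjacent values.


Sorted: 2, 8, 12, 22, 29, 30, 31, 35, 42, 54, 56, 60, 69, 75, 79, 81, 87, 89
n = 18
Index = 40/100 * 17 = 6.8000
Lower = data[6] = 31, Upper = data[7] = 35
P40 = 31 + 0.8000*(4) = 34.2000

P40 = 34.2000


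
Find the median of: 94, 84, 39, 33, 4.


Sorted: 4, 33, 39, 84, 94
n = 5 (odd)
Middle value = 39

Median = 39


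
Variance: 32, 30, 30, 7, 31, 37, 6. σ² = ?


Mean = 24.7143
Squared deviations: 53.0816, 27.9388, 27.9388, 313.7959, 39.5102, 150.9388, 350.2245
Sum = 963.4286
Variance = 963.4286/7 = 137.6327

Variance = 137.6327


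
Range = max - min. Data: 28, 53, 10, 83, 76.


Max = 83, Min = 10
Range = 83 - 10 = 73

Range = 73


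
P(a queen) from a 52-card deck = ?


4 queens in 52 cards
P = 4/52 = 0.0769

P = 0.0769


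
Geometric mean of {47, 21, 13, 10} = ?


Product = 47 × 21 × 13 × 10 = 128310
GM = 128310^(1/4) = 18.9263

GM = 18.9263


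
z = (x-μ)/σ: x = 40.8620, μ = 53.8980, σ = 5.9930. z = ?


z = (40.8620 - 53.8980)/5.9930
= -13.0360/5.9930
= -2.1752

z = -2.1752


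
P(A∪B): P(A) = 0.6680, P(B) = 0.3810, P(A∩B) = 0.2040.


P(A∪B) = 0.6680 + 0.3810 - 0.2040
= 1.0490 - 0.2040
= 0.8450

P(A∪B) = 0.8450


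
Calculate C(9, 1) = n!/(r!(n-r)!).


C(9,1) = 9!/(1! × 8!)
= 362880/(1 × 40320)
= 9

C(9,1) = 9


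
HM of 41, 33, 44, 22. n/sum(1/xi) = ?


Sum of reciprocals = 1/41 + 1/33 + 1/44 + 1/22 = 0.122875
HM = 4/0.122875 = 32.5534

HM = 32.5534


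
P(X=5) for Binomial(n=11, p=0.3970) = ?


C(11,5) = 462
p^5 = 0.009862
(1-p)^6 = 0.048073
P = 462 * 0.009862 * 0.048073 = 0.2190

P(X=5) = 0.2190


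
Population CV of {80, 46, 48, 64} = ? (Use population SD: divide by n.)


Mean = 59.5000
SD = 13.7386
CV = (13.7386/59.5000)*100 = 23.0901%

CV = 23.0901%


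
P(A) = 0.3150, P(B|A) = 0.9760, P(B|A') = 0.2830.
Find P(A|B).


P(B) = P(B|A)*P(A) + P(B|A')*P(A')
= 0.9760*0.3150 + 0.2830*0.6850
= 0.307440 + 0.193855 = 0.501295
P(A|B) = 0.307440/0.501295 = 0.6133

P(A|B) = 0.6133


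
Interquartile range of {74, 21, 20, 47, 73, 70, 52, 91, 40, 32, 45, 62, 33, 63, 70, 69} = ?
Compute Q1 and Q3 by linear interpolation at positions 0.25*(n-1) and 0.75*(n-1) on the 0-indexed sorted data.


Sorted: 20, 21, 32, 33, 40, 45, 47, 52, 62, 63, 69, 70, 70, 73, 74, 91
Q1 (25th %ile) = 38.2500
Q3 (75th %ile) = 70.0000
IQR = 70.0000 - 38.2500 = 31.7500

IQR = 31.7500


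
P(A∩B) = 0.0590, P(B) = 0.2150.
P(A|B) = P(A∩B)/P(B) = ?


P(A|B) = 0.0590/0.2150 = 0.2744

P(A|B) = 0.2744


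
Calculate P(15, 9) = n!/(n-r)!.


P(15,9) = 15!/6!
= 1307674368000/720
= 1816214400

P(15,9) = 1816214400


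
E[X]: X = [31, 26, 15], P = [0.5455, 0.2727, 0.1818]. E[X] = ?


E[X] = 31*0.5455 + 26*0.2727 + 15*0.1818
= 16.9105 + 7.0902 + 2.7270
= 26.7277

E[X] = 26.7277


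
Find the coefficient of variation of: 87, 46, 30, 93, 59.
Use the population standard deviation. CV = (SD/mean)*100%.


Mean = 63.0000
SD = 23.9583
CV = (23.9583/63.0000)*100 = 38.0290%

CV = 38.0290%


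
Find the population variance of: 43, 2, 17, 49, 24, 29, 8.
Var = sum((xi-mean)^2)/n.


Mean = 24.5714
Squared deviations: 339.6122, 509.4694, 57.3265, 596.7551, 0.3265, 19.6122, 274.6122
Sum = 1797.7143
Variance = 1797.7143/7 = 256.8163

Variance = 256.8163


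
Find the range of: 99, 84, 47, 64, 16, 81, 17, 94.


Max = 99, Min = 16
Range = 99 - 16 = 83

Range = 83


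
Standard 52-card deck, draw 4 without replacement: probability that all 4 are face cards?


P(all face cards) = (12/52) × (11/51) × (10/50) × (9/49)
= 0.0018

P = 0.0018


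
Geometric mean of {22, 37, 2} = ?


Product = 22 × 37 × 2 = 1628
GM = 1628^(1/3) = 11.7639

GM = 11.7639


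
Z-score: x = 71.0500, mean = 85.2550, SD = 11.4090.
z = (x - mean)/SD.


z = (71.0500 - 85.2550)/11.4090
= -14.2050/11.4090
= -1.2451

z = -1.2451


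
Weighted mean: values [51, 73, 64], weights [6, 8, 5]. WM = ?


Numerator = 51*6 + 73*8 + 64*5 = 1210
Denominator = 6 + 8 + 5 = 19
WM = 1210/19 = 63.6842

WM = 63.6842


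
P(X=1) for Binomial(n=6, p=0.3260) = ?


C(6,1) = 6
p^1 = 0.326000
(1-p)^5 = 0.139091
P = 6 * 0.326000 * 0.139091 = 0.2721

P(X=1) = 0.2721


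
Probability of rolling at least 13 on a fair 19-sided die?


Favorable outcomes (roll ≥ 13): 7
Total outcomes = 19
P = 7/19 = 0.3684

P = 0.3684


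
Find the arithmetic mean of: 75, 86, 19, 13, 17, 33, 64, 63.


Sum = 75 + 86 + 19 + 13 + 17 + 33 + 64 + 63 = 370
n = 8
Mean = 370/8 = 46.2500

Mean = 46.2500


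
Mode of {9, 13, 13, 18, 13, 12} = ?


Frequencies: 9:1, 12:1, 13:3, 18:1
Max frequency = 3
Mode = 13

Mode = 13


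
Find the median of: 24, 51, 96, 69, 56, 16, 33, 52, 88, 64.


Sorted: 16, 24, 33, 51, 52, 56, 64, 69, 88, 96
n = 10 (even)
Middle values: 52 and 56
Median = (52+56)/2 = 54.0000

Median = 54.0000


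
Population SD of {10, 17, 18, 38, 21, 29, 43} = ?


Mean = 25.1429
Variance = 123.2653
SD = sqrt(123.2653) = 11.1025

SD = 11.1025


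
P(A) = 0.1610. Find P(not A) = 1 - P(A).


P(not A) = 1 - 0.1610 = 0.8390

P(not A) = 0.8390


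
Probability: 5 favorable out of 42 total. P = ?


P = 5/42 = 0.1190

P = 0.1190


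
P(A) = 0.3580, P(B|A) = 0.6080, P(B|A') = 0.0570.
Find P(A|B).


P(B) = P(B|A)*P(A) + P(B|A')*P(A')
= 0.6080*0.3580 + 0.0570*0.6420
= 0.217664 + 0.036594 = 0.254258
P(A|B) = 0.217664/0.254258 = 0.8561

P(A|B) = 0.8561


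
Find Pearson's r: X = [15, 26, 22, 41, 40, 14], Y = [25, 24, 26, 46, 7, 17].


Mean X = 26.3333, Mean Y = 24.1667
SD X = 10.811516, SD Y = 11.739061
Cov = 26.111111
r = 26.111111/(10.811516*11.739061) = 0.2057

r = 0.2057


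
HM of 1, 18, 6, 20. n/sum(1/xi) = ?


Sum of reciprocals = 1/1 + 1/18 + 1/6 + 1/20 = 1.272222
HM = 4/1.272222 = 3.1441

HM = 3.1441


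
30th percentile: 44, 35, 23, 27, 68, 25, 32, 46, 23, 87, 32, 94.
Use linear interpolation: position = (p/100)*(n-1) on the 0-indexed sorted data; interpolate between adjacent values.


Sorted: 23, 23, 25, 27, 32, 32, 35, 44, 46, 68, 87, 94
n = 12
Index = 30/100 * 11 = 3.3000
Lower = data[3] = 27, Upper = data[4] = 32
P30 = 27 + 0.3000*(5) = 28.5000

P30 = 28.5000


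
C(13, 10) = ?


C(13,10) = 13!/(10! × 3!)
= 6227020800/(3628800 × 6)
= 286

C(13,10) = 286


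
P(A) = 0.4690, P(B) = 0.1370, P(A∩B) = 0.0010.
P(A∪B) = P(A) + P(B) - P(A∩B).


P(A∪B) = 0.4690 + 0.1370 - 0.0010
= 0.6060 - 0.0010
= 0.6050

P(A∪B) = 0.6050


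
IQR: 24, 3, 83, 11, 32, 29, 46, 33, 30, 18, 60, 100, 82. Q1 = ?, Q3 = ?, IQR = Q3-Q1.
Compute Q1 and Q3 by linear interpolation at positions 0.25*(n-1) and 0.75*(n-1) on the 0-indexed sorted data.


Sorted: 3, 11, 18, 24, 29, 30, 32, 33, 46, 60, 82, 83, 100
Q1 (25th %ile) = 24.0000
Q3 (75th %ile) = 60.0000
IQR = 60.0000 - 24.0000 = 36.0000

IQR = 36.0000


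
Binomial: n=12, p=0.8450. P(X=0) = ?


C(12,0) = 1
p^0 = 1.000000
(1-p)^12 = 1.923005e-10
P = 1 * 1.000000 * 1.923005e-10 = 1.9230e-10

P(X=0) = 1.9230e-10


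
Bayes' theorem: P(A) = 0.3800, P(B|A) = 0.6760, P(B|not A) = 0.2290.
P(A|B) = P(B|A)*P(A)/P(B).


P(B) = P(B|A)*P(A) + P(B|A')*P(A')
= 0.6760*0.3800 + 0.2290*0.6200
= 0.256880 + 0.141980 = 0.398860
P(A|B) = 0.256880/0.398860 = 0.6440

P(A|B) = 0.6440
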